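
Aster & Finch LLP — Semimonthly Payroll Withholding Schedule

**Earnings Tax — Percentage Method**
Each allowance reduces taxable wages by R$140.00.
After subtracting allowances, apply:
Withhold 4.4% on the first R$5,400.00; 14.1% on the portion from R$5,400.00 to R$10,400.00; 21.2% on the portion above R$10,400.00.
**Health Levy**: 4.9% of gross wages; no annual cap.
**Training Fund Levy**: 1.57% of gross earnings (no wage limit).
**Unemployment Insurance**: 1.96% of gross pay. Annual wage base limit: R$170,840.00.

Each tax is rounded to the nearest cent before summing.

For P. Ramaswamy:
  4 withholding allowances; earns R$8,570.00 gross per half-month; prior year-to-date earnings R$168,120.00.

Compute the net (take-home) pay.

Earnings Tax: taxable = R$8,570.00 − 4×R$140.00 = R$8,010.00
  R$237.60 + 14.1% × (R$8,010.00 − R$5,400.00) = R$237.60 + 14.1% × R$2,610.00 = R$605.61
Health Levy: 4.9% × R$8,570.00 = R$419.93
Training Fund Levy: 1.57% × R$8,570.00 = R$134.55
Unemployment Insurance: cap R$170,840.00 − YTD R$168,120.00 = R$2,720.00 subject; 1.96% × R$2,720.00 = R$53.31
Total withheld: R$605.61 + R$419.93 + R$134.55 + R$53.31 = R$1,213.40
Net pay: R$8,570.00 − R$1,213.40 = R$7,356.60

R$7,356.60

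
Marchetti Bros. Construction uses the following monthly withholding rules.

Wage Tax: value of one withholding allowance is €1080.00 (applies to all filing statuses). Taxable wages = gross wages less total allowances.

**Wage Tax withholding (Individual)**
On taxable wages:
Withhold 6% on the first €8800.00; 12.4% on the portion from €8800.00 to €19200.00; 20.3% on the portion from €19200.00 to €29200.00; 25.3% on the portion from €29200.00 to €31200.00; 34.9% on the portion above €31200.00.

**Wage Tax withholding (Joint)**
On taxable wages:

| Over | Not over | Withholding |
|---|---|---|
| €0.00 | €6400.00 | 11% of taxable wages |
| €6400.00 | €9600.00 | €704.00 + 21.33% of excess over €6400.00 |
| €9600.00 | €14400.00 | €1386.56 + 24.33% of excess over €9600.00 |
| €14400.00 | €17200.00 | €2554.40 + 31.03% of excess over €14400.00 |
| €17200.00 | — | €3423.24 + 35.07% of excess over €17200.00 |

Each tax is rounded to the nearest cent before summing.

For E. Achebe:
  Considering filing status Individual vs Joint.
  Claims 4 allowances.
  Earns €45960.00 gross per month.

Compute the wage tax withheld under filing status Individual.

€7997.16

Wage Tax (Individual): taxable = €45960.00 − 4×€1080.00 = €41640.00
  €4353.60 + 34.9% × (€41640.00 − €31200.00) = €4353.60 + 34.9% × €10440.00 = €7997.16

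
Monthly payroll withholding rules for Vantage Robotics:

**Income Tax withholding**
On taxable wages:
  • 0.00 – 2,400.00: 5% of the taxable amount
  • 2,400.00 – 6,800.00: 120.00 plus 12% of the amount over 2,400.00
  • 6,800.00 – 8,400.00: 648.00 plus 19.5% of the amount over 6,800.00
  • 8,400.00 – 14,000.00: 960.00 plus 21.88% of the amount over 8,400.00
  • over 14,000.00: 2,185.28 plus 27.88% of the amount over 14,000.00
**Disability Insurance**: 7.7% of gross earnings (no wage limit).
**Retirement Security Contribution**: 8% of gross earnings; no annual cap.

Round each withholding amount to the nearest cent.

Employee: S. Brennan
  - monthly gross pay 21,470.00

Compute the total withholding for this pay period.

Income Tax: taxable = 21,470.00
  2,185.28 + 27.88% × (21,470.00 − 14,000.00) = 2,185.28 + 27.88% × 7,470.00 = 4,267.92
Disability Insurance: 7.7% × 21,470.00 = 1,653.19
Retirement Security Contribution: 8% × 21,470.00 = 1,717.60
Total: 4,267.92 + 1,653.19 + 1,717.60 = 7,638.71

7,638.71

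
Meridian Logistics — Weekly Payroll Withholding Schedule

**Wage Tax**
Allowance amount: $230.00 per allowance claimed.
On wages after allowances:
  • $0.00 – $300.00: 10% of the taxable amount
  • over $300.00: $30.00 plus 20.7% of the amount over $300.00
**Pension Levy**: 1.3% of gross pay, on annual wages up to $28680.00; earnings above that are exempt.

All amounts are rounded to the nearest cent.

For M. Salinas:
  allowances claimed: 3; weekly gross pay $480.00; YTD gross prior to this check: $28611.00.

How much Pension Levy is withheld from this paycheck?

Pension Levy: cap $28680.00 − YTD $28611.00 = $69.00 subject; 1.3% × $69.00 = $0.90

$0.90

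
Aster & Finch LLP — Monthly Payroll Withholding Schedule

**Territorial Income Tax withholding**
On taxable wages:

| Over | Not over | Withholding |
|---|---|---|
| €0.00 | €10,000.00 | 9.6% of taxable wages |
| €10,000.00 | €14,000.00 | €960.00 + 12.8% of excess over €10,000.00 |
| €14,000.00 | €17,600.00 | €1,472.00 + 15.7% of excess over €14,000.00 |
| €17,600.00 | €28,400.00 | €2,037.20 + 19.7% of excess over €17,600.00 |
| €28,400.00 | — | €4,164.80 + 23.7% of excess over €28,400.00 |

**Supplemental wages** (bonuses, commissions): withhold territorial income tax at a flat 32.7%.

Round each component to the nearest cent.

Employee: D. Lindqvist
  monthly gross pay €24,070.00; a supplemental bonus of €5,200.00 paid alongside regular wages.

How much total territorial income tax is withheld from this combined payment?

€5,012.19

Territorial Income Tax: taxable = €24,070.00
  €2,037.20 + 19.7% × (€24,070.00 − €17,600.00) = €2,037.20 + 19.7% × €6,470.00 = €3,311.79
Supplemental (32.7% flat on bonus): 32.7% × €5,200.00 = €1,700.40
Total territorial income tax: €3,311.79 + €1,700.40 = €5,012.19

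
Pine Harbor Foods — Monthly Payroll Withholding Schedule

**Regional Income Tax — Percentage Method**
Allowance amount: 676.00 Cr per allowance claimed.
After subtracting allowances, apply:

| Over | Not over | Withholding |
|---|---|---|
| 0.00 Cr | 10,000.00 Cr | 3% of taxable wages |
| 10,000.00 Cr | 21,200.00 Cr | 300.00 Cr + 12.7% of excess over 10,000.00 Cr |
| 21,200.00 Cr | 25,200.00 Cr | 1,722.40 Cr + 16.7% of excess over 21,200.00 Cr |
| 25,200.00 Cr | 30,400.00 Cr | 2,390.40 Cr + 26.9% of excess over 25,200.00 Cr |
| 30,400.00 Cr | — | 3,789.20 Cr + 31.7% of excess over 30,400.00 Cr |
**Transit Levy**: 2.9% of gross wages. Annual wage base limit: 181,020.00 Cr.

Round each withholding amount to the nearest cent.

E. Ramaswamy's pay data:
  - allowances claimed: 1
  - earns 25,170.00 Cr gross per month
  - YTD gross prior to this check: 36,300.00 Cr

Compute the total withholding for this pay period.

3,002.43 Cr

Regional Income Tax: taxable = 25,170.00 Cr − 1×676.00 Cr = 24,494.00 Cr
  1,722.40 Cr + 16.7% × (24,494.00 Cr − 21,200.00 Cr) = 1,722.40 Cr + 16.7% × 3,294.00 Cr = 2,272.50 Cr
Transit Levy: 2.9% × 25,170.00 Cr = 729.93 Cr
Total: 2,272.50 Cr + 729.93 Cr = 3,002.43 Cr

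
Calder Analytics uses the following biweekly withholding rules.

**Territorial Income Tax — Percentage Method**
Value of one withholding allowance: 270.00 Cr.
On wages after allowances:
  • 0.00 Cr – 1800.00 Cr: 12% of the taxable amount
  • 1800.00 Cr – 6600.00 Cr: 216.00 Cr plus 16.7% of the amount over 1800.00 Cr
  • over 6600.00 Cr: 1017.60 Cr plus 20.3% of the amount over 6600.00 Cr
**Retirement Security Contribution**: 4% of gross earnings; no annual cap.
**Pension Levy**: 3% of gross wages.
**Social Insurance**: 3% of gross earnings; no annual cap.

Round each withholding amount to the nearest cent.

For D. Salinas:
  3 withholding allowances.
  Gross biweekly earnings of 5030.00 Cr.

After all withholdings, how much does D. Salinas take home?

3906.86 Cr

Territorial Income Tax: taxable = 5030.00 Cr − 3×270.00 Cr = 4220.00 Cr
  216.00 Cr + 16.7% × (4220.00 Cr − 1800.00 Cr) = 216.00 Cr + 16.7% × 2420.00 Cr = 620.14 Cr
Retirement Security Contribution: 4% × 5030.00 Cr = 201.20 Cr
Pension Levy: 3% × 5030.00 Cr = 150.90 Cr
Social Insurance: 3% × 5030.00 Cr = 150.90 Cr
Total withheld: 620.14 Cr + 201.20 Cr + 150.90 Cr + 150.90 Cr = 1123.14 Cr
Net pay: 5030.00 Cr − 1123.14 Cr = 3906.86 Cr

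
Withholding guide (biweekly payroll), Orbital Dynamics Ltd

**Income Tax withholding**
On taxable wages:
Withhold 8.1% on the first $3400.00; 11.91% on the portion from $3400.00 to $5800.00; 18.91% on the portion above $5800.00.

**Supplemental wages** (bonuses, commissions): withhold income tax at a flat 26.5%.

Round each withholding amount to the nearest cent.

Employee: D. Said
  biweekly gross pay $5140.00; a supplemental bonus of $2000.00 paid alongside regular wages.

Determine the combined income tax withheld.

Income Tax: taxable = $5140.00
  $275.40 + 11.91% × ($5140.00 − $3400.00) = $275.40 + 11.91% × $1740.00 = $482.63
Supplemental (26.5% flat on bonus): 26.5% × $2000.00 = $530.00
Total income tax: $482.63 + $530.00 = $1012.63

$1012.63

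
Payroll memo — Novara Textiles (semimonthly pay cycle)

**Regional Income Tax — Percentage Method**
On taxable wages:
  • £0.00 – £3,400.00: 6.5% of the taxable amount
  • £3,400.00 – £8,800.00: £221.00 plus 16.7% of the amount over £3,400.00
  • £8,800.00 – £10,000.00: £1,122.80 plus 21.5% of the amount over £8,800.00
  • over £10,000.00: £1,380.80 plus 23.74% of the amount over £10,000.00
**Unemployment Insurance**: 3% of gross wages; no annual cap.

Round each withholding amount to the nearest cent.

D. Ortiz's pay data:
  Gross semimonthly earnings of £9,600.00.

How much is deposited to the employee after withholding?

Regional Income Tax: taxable = £9,600.00
  £1,122.80 + 21.5% × (£9,600.00 − £8,800.00) = £1,122.80 + 21.5% × £800.00 = £1,294.80
Unemployment Insurance: 3% × £9,600.00 = £288.00
Total withheld: £1,294.80 + £288.00 = £1,582.80
Net pay: £9,600.00 − £1,582.80 = £8,017.20

£8,017.20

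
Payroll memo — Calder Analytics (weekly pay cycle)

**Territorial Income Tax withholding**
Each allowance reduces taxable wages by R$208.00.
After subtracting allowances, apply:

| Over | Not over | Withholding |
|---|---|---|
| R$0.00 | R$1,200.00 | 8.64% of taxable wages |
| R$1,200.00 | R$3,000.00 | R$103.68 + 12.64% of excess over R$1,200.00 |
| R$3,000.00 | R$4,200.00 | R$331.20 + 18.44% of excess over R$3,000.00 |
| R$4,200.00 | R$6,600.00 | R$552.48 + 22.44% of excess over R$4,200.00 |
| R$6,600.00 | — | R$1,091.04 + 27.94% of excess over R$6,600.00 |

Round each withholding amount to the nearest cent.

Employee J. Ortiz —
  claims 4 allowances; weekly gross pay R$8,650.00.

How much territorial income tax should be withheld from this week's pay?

Territorial Income Tax: taxable = R$8,650.00 − 4×R$208.00 = R$7,818.00
  R$1,091.04 + 27.94% × (R$7,818.00 − R$6,600.00) = R$1,091.04 + 27.94% × R$1,218.00 = R$1,431.35

R$1,431.35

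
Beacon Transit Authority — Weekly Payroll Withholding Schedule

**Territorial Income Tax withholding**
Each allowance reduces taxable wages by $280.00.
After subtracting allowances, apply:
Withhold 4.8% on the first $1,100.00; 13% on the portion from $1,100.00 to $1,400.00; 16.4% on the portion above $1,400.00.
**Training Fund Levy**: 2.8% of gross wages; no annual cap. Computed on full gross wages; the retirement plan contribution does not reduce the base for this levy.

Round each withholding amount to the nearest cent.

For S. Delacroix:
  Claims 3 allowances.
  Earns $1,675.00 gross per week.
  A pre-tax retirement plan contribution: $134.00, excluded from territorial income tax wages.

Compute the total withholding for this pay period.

Territorial Income Tax: taxable = $1,675.00 − $134.00 − 3×$280.00 = $701.00
  4.8% × $701.00 = $33.65
Training Fund Levy: 2.8% × $1,675.00 = $46.90
Total: $33.65 + $46.90 = $80.55

$80.55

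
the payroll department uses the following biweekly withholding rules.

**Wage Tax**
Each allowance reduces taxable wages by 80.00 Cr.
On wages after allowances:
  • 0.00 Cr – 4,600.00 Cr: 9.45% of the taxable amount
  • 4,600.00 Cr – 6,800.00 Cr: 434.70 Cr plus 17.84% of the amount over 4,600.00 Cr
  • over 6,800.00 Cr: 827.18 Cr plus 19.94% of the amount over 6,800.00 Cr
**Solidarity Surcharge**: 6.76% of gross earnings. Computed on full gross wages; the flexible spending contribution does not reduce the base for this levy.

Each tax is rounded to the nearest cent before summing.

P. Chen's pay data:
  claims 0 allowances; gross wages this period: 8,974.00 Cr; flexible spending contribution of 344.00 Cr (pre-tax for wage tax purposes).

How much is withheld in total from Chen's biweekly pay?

Wage Tax: taxable = 8,974.00 Cr − 344.00 Cr = 8,630.00 Cr
  827.18 Cr + 19.94% × (8,630.00 Cr − 6,800.00 Cr) = 827.18 Cr + 19.94% × 1,830.00 Cr = 1,192.08 Cr
Solidarity Surcharge: 6.76% × 8,974.00 Cr = 606.64 Cr
Total: 1,192.08 Cr + 606.64 Cr = 1,798.72 Cr

1,798.72 Cr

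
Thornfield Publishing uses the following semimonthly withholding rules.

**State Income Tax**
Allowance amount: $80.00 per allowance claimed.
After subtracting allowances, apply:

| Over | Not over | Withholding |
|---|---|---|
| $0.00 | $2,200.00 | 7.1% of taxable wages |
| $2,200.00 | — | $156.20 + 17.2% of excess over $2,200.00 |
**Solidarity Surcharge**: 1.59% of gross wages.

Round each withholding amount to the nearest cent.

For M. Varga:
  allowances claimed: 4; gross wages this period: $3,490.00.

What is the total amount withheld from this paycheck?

State Income Tax: taxable = $3,490.00 − 4×$80.00 = $3,170.00
  $156.20 + 17.2% × ($3,170.00 − $2,200.00) = $156.20 + 17.2% × $970.00 = $323.04
Solidarity Surcharge: 1.59% × $3,490.00 = $55.49
Total: $323.04 + $55.49 = $378.53

$378.53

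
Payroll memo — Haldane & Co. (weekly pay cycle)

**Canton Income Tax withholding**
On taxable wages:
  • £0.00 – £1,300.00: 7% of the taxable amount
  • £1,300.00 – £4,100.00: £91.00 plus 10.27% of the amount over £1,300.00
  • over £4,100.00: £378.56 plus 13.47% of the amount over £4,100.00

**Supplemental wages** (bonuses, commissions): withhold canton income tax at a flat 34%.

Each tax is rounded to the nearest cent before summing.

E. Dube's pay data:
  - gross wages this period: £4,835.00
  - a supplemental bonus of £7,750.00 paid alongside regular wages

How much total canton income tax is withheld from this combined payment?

Canton Income Tax: taxable = £4,835.00
  £378.56 + 13.47% × (£4,835.00 − £4,100.00) = £378.56 + 13.47% × £735.00 = £477.56
Supplemental (34% flat on bonus): 34% × £7,750.00 = £2,635.00
Total canton income tax: £477.56 + £2,635.00 = £3,112.56

£3,112.56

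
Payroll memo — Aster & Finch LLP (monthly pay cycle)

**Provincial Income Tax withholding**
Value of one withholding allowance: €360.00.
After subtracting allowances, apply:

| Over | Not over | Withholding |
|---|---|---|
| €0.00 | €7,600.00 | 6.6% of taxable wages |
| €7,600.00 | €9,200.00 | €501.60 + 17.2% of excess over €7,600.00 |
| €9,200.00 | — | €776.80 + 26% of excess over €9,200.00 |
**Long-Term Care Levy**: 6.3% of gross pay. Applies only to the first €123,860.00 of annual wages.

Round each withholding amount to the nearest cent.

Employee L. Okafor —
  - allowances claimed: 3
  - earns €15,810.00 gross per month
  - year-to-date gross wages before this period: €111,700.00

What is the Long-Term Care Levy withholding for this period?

€766.08

Long-Term Care Levy: cap €123,860.00 − YTD €111,700.00 = €12,160.00 subject; 6.3% × €12,160.00 = €766.08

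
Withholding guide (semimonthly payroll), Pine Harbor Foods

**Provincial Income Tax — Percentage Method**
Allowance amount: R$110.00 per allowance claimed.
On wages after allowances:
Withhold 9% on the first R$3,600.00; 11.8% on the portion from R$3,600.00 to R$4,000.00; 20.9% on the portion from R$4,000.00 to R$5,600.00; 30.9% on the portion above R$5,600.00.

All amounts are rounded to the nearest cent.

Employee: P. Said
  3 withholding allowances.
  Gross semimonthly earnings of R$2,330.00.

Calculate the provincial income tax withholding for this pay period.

R$180.00

Provincial Income Tax: taxable = R$2,330.00 − 3×R$110.00 = R$2,000.00
  9% × R$2,000.00 = R$180.00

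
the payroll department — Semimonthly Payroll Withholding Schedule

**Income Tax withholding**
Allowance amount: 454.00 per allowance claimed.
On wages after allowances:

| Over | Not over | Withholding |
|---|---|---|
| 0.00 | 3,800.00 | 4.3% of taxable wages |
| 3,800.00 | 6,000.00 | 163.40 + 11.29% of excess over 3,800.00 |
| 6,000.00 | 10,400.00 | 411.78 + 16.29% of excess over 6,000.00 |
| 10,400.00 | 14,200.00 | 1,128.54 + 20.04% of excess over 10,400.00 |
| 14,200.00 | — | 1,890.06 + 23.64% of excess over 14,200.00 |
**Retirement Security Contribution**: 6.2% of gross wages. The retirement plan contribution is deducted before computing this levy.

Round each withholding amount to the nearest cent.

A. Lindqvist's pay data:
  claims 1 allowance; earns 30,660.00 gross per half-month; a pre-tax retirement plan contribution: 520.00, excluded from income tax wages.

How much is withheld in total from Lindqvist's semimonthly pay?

Income Tax: taxable = 30,660.00 − 520.00 − 1×454.00 = 29,686.00
  1,890.06 + 23.64% × (29,686.00 − 14,200.00) = 1,890.06 + 23.64% × 15,486.00 = 5,550.95
Retirement Security Contribution: 6.2% × 30,140.00 = 1,868.68
Total: 5,550.95 + 1,868.68 = 7,419.63

7,419.63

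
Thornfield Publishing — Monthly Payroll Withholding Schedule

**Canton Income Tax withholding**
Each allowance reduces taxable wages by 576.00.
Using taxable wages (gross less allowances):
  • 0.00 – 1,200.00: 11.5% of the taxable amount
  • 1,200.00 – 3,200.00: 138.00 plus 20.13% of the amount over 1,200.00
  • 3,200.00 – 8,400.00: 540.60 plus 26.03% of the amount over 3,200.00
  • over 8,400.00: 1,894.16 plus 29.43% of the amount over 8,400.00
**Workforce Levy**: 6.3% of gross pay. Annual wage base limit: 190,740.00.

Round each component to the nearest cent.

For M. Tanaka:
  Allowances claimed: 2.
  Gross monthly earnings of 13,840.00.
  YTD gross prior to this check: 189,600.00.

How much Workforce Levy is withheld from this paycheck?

71.82

Workforce Levy: cap 190,740.00 − YTD 189,600.00 = 1,140.00 subject; 6.3% × 1,140.00 = 71.82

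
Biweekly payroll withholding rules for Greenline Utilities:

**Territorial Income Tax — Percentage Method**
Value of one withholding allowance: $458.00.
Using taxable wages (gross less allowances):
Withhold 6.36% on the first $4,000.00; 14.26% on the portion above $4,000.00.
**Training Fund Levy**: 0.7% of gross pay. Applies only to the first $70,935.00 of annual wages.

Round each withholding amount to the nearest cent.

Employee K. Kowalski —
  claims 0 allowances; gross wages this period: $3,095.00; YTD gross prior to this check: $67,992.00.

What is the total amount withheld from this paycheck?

$217.44

Territorial Income Tax: taxable = $3,095.00
  6.36% × $3,095.00 = $196.84
Training Fund Levy: cap $70,935.00 − YTD $67,992.00 = $2,943.00 subject; 0.7% × $2,943.00 = $20.60
Total: $196.84 + $20.60 = $217.44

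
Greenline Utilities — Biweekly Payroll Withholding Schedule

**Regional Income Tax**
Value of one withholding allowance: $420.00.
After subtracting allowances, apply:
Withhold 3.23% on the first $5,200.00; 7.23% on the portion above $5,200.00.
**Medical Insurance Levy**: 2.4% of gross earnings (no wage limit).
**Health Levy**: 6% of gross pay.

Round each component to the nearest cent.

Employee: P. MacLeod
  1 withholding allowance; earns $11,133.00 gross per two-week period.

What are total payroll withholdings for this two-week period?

$1,501.72

Regional Income Tax: taxable = $11,133.00 − 1×$420.00 = $10,713.00
  $167.96 + 7.23% × ($10,713.00 − $5,200.00) = $167.96 + 7.23% × $5,513.00 = $566.55
Medical Insurance Levy: 2.4% × $11,133.00 = $267.19
Health Levy: 6% × $11,133.00 = $667.98
Total: $566.55 + $267.19 + $667.98 = $1,501.72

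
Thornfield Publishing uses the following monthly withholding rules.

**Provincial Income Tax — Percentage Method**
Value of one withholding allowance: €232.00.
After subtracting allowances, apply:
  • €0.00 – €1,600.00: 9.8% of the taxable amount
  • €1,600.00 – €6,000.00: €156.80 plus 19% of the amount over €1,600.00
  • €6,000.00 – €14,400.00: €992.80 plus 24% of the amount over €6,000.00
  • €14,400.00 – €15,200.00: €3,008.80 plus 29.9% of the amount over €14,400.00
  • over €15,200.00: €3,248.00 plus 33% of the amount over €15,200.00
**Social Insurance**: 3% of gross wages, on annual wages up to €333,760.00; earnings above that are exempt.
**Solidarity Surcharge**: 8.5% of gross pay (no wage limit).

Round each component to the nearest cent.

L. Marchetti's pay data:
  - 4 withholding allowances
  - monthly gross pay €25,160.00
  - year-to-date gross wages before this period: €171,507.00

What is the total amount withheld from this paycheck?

Provincial Income Tax: taxable = €25,160.00 − 4×€232.00 = €24,232.00
  €3,248.00 + 33% × (€24,232.00 − €15,200.00) = €3,248.00 + 33% × €9,032.00 = €6,228.56
Social Insurance: 3% × €25,160.00 = €754.80
Solidarity Surcharge: 8.5% × €25,160.00 = €2,138.60
Total: €6,228.56 + €754.80 + €2,138.60 = €9,121.96

€9,121.96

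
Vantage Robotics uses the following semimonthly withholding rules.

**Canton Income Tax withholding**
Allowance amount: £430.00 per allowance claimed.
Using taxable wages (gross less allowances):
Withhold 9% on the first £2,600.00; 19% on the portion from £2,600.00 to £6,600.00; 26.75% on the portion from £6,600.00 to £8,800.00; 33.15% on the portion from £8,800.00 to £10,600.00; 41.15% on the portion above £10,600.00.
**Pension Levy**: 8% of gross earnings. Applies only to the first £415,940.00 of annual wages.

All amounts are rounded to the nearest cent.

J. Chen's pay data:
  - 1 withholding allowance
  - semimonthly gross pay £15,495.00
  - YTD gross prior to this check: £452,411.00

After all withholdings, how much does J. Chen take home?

£11,478.45

Canton Income Tax: taxable = £15,495.00 − 1×£430.00 = £15,065.00
  £2,179.20 + 41.15% × (£15,065.00 − £10,600.00) = £2,179.20 + 41.15% × £4,465.00 = £4,016.55
Pension Levy: YTD £452,411.00 ≥ cap £415,940.00 → £0.00
Total withheld: £4,016.55 + £0.00 = £4,016.55
Net pay: £15,495.00 − £4,016.55 = £11,478.45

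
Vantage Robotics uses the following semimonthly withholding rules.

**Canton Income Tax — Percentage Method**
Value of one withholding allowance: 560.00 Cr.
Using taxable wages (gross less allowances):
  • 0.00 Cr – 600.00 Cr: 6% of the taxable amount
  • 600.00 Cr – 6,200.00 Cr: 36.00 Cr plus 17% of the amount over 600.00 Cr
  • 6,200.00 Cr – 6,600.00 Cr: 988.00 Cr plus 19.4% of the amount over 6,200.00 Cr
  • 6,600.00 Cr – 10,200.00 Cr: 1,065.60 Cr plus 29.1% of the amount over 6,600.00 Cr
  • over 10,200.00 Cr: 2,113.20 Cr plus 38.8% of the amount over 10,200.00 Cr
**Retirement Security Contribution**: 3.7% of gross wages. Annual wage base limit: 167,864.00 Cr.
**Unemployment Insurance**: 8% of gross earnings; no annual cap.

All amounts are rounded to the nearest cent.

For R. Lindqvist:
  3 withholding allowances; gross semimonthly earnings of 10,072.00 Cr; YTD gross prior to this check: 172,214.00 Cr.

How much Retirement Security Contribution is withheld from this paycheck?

0.00 Cr

Retirement Security Contribution: YTD 172,214.00 Cr ≥ cap 167,864.00 Cr → 0.00 Cr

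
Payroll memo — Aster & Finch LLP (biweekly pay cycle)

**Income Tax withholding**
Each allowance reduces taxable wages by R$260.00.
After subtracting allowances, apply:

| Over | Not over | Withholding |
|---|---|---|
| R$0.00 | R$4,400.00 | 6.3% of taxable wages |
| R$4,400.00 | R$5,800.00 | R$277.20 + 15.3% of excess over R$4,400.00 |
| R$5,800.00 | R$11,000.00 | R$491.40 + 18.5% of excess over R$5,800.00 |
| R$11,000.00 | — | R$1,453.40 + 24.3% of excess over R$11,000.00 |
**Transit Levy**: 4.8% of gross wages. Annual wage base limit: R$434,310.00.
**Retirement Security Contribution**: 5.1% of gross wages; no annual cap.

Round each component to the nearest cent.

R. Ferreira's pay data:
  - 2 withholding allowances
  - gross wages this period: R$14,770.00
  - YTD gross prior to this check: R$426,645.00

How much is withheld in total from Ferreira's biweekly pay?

R$3,364.34

Income Tax: taxable = R$14,770.00 − 2×R$260.00 = R$14,250.00
  R$1,453.40 + 24.3% × (R$14,250.00 − R$11,000.00) = R$1,453.40 + 24.3% × R$3,250.00 = R$2,243.15
Transit Levy: cap R$434,310.00 − YTD R$426,645.00 = R$7,665.00 subject; 4.8% × R$7,665.00 = R$367.92
Retirement Security Contribution: 5.1% × R$14,770.00 = R$753.27
Total: R$2,243.15 + R$367.92 + R$753.27 = R$3,364.34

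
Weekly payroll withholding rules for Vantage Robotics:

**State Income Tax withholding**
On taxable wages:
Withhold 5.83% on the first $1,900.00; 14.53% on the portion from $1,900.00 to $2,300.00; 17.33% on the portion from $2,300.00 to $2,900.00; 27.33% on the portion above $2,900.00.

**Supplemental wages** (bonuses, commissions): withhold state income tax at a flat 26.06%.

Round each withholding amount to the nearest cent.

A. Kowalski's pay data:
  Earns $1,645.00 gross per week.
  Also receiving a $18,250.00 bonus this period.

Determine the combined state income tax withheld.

State Income Tax: taxable = $1,645.00
  5.83% × $1,645.00 = $95.90
Supplemental (26.06% flat on bonus): 26.06% × $18,250.00 = $4,755.95
Total state income tax: $95.90 + $4,755.95 = $4,851.85

$4,851.85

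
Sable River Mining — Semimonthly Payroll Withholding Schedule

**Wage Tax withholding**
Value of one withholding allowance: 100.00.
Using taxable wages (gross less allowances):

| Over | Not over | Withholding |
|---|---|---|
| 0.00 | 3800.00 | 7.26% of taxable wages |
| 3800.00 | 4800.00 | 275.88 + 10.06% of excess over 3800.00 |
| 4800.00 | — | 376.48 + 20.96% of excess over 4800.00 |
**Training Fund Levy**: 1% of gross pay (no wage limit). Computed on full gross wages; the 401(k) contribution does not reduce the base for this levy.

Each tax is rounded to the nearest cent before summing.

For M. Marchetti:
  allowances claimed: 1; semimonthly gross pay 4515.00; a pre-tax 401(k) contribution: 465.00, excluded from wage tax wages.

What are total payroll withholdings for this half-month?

336.12

Wage Tax: taxable = 4515.00 − 465.00 − 1×100.00 = 3950.00
  275.88 + 10.06% × (3950.00 − 3800.00) = 275.88 + 10.06% × 150.00 = 290.97
Training Fund Levy: 1% × 4515.00 = 45.15
Total: 290.97 + 45.15 = 336.12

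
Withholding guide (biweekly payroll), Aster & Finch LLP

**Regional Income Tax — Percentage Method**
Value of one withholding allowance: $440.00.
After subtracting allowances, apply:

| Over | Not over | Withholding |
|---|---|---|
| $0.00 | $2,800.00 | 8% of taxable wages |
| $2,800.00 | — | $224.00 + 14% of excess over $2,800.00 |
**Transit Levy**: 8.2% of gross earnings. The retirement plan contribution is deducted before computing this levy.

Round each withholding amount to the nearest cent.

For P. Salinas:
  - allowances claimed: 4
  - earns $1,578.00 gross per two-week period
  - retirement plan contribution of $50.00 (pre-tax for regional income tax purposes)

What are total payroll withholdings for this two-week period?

$125.30

Regional Income Tax: taxable = $1,578.00 − $50.00 − 4×$440.00 = $-232.00
  Taxable ≤ 0 → $0.00
Transit Levy: 8.2% × $1,528.00 = $125.30
Total: $0.00 + $125.30 = $125.30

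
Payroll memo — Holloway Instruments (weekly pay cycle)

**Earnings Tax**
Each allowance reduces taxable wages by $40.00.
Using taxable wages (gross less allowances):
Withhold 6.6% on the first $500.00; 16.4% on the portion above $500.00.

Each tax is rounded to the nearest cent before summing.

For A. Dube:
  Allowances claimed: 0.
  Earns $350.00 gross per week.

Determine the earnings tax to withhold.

$23.10

Earnings Tax: taxable = $350.00
  6.6% × $350.00 = $23.10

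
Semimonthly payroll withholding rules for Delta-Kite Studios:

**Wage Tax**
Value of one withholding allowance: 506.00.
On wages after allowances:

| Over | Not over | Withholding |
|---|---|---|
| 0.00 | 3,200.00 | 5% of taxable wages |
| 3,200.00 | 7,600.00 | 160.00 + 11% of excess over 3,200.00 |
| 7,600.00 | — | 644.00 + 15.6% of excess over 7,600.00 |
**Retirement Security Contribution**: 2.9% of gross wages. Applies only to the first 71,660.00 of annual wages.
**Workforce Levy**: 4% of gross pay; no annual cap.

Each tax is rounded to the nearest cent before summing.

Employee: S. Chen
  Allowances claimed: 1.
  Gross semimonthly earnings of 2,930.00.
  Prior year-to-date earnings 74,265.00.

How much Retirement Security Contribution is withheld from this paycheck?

0.00

Retirement Security Contribution: YTD 74,265.00 ≥ cap 71,660.00 → 0.00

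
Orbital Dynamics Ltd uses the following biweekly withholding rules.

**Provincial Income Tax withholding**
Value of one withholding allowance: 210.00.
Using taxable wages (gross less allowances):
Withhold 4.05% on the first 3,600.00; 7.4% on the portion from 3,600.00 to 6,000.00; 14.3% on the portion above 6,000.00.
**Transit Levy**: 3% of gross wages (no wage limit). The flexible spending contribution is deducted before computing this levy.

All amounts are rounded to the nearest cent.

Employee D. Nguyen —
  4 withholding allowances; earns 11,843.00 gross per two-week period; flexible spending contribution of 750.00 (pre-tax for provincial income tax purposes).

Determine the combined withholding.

Provincial Income Tax: taxable = 11,843.00 − 750.00 − 4×210.00 = 10,253.00
  323.40 + 14.3% × (10,253.00 − 6,000.00) = 323.40 + 14.3% × 4,253.00 = 931.58
Transit Levy: 3% × 11,093.00 = 332.79
Total: 931.58 + 332.79 = 1,264.37

1,264.37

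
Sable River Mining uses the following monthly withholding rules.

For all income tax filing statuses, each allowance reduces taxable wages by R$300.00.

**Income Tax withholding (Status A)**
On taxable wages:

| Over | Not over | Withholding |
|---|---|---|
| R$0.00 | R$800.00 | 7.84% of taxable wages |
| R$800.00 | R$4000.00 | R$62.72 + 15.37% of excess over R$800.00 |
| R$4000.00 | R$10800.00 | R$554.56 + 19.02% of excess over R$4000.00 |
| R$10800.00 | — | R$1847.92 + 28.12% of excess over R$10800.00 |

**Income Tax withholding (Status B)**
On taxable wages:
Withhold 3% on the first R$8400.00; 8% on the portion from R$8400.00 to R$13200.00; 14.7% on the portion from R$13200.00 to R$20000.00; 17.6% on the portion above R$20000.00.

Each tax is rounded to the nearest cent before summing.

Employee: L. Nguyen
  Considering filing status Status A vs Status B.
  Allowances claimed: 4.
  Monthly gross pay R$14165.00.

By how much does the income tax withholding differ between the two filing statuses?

R$1839.52

Income Tax (Status A): taxable = R$14165.00 − 4×R$300.00 = R$12965.00
  R$1847.92 + 28.12% × (R$12965.00 − R$10800.00) = R$1847.92 + 28.12% × R$2165.00 = R$2456.72
Income Tax (Status B): taxable = R$14165.00 − 4×R$300.00 = R$12965.00
  R$252.00 + 8% × (R$12965.00 − R$8400.00) = R$252.00 + 8% × R$4565.00 = R$617.20
Difference: |R$2456.72 − R$617.20| = R$1839.52 (higher under Status A)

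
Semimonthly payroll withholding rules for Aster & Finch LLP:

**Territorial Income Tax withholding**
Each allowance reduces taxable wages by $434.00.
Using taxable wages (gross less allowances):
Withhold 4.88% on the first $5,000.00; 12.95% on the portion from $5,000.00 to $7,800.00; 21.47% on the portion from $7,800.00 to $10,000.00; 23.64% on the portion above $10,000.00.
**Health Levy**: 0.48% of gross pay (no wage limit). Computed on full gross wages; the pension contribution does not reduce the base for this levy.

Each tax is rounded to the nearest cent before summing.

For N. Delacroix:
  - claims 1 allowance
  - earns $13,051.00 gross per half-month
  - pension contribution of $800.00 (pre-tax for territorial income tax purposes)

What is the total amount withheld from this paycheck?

$1,571.12

Territorial Income Tax: taxable = $13,051.00 − $800.00 − 1×$434.00 = $11,817.00
  $1,078.94 + 23.64% × ($11,817.00 − $10,000.00) = $1,078.94 + 23.64% × $1,817.00 = $1,508.48
Health Levy: 0.48% × $13,051.00 = $62.64
Total: $1,508.48 + $62.64 = $1,571.12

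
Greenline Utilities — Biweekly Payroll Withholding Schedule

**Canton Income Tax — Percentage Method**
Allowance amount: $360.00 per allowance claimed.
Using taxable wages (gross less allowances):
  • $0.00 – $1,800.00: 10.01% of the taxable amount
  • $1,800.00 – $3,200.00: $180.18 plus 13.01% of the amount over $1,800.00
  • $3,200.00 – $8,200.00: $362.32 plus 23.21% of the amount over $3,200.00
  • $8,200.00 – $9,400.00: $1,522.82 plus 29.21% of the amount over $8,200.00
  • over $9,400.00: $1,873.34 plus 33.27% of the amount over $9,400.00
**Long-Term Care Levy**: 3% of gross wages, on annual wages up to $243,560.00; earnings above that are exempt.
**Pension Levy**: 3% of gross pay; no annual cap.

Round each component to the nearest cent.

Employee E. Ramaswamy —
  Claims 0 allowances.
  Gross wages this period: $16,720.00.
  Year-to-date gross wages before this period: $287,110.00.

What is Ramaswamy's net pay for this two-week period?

$11,909.70

Canton Income Tax: taxable = $16,720.00
  $1,873.34 + 33.27% × ($16,720.00 − $9,400.00) = $1,873.34 + 33.27% × $7,320.00 = $4,308.70
Long-Term Care Levy: YTD $287,110.00 ≥ cap $243,560.00 → $0.00
Pension Levy: 3% × $16,720.00 = $501.60
Total withheld: $4,308.70 + $0.00 + $501.60 = $4,810.30
Net pay: $16,720.00 − $4,810.30 = $11,909.70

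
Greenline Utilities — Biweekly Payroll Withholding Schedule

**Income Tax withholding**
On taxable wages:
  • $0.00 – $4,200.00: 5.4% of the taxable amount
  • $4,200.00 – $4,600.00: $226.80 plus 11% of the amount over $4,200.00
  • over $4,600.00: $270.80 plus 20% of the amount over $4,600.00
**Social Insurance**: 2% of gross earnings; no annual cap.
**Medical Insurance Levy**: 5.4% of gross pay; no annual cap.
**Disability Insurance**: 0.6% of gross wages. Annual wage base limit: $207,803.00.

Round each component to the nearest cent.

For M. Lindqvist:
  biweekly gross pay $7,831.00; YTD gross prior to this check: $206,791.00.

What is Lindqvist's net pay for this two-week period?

Income Tax: taxable = $7,831.00
  $270.80 + 20% × ($7,831.00 − $4,600.00) = $270.80 + 20% × $3,231.00 = $917.00
Social Insurance: 2% × $7,831.00 = $156.62
Medical Insurance Levy: 5.4% × $7,831.00 = $422.87
Disability Insurance: cap $207,803.00 − YTD $206,791.00 = $1,012.00 subject; 0.6% × $1,012.00 = $6.07
Total withheld: $917.00 + $156.62 + $422.87 + $6.07 = $1,502.56
Net pay: $7,831.00 − $1,502.56 = $6,328.44

$6,328.44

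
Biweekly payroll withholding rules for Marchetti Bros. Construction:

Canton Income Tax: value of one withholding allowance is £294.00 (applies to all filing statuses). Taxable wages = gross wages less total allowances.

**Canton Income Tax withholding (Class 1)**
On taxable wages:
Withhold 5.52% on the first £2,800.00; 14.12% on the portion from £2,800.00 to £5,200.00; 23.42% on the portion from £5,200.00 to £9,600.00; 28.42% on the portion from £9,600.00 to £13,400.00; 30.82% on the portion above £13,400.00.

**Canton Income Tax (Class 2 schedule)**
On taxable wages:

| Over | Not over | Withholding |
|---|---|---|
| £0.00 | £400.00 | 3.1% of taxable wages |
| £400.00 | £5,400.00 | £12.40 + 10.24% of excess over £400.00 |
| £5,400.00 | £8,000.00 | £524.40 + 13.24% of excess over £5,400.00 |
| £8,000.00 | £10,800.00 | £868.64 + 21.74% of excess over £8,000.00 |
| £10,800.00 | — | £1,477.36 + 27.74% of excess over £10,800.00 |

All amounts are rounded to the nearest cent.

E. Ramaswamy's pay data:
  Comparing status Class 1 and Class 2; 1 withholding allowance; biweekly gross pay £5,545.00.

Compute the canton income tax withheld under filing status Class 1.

£505.38

Canton Income Tax (Class 1): taxable = £5,545.00 − 1×£294.00 = £5,251.00
  £493.44 + 23.42% × (£5,251.00 − £5,200.00) = £493.44 + 23.42% × £51.00 = £505.38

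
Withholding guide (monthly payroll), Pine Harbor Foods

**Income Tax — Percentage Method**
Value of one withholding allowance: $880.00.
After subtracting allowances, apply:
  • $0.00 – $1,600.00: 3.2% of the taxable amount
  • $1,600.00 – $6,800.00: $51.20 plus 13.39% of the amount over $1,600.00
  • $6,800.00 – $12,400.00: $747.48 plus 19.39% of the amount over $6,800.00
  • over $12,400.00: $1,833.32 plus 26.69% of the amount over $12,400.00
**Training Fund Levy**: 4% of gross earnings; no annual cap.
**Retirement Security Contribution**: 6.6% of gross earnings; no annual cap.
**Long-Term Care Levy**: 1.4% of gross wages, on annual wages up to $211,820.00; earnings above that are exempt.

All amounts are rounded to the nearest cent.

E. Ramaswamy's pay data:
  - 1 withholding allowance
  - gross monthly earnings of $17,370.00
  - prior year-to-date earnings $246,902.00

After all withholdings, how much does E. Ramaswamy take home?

Income Tax: taxable = $17,370.00 − 1×$880.00 = $16,490.00
  $1,833.32 + 26.69% × ($16,490.00 − $12,400.00) = $1,833.32 + 26.69% × $4,090.00 = $2,924.94
Training Fund Levy: 4% × $17,370.00 = $694.80
Retirement Security Contribution: 6.6% × $17,370.00 = $1,146.42
Long-Term Care Levy: YTD $246,902.00 ≥ cap $211,820.00 → $0.00
Total withheld: $2,924.94 + $694.80 + $1,146.42 + $0.00 = $4,766.16
Net pay: $17,370.00 − $4,766.16 = $12,603.84

$12,603.84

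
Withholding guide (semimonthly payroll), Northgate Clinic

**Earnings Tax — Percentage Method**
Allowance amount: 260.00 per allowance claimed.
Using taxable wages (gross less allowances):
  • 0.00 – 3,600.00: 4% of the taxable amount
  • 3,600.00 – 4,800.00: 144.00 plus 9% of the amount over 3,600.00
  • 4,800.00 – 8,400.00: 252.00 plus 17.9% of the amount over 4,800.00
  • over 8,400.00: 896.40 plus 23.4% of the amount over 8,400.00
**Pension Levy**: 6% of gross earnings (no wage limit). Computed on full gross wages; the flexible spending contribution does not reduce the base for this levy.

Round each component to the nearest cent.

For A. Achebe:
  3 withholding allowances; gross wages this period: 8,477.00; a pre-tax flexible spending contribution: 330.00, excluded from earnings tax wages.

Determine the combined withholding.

1,220.11

Earnings Tax: taxable = 8,477.00 − 330.00 − 3×260.00 = 7,367.00
  252.00 + 17.9% × (7,367.00 − 4,800.00) = 252.00 + 17.9% × 2,567.00 = 711.49
Pension Levy: 6% × 8,477.00 = 508.62
Total: 711.49 + 508.62 = 1,220.11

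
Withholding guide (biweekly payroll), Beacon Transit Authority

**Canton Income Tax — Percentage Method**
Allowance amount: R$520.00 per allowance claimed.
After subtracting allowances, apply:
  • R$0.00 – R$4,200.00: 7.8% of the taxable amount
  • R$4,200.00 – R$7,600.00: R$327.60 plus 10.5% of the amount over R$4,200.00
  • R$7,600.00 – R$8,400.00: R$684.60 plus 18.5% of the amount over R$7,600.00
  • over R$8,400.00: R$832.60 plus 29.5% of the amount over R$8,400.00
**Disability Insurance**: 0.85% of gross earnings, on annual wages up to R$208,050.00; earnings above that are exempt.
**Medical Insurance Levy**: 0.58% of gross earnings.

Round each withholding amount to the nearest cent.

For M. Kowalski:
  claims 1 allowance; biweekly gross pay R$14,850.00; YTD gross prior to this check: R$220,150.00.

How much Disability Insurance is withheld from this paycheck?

Disability Insurance: YTD R$220,150.00 ≥ cap R$208,050.00 → R$0.00

R$0.00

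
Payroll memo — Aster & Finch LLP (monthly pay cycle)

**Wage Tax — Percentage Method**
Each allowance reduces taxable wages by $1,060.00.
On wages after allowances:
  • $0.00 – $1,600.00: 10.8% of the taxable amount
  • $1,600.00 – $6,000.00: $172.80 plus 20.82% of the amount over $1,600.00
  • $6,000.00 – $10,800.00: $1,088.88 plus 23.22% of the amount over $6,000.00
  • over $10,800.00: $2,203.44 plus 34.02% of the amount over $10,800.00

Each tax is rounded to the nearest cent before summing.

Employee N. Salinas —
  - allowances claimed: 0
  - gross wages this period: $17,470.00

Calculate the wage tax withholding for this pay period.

Wage Tax: taxable = $17,470.00
  $2,203.44 + 34.02% × ($17,470.00 − $10,800.00) = $2,203.44 + 34.02% × $6,670.00 = $4,472.57

$4,472.57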